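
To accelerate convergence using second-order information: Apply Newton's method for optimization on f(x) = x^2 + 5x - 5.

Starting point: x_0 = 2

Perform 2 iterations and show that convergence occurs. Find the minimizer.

f(x) = x^2 + 5x - 5, f'(x) = 2x + (5), f''(x) = 2
Step 1: f'(2) = 9, x_1 = 2 - 9/2 = -5/2
Step 2: f'(-5/2) = 0, x_2 = -5/2 (converged)
Newton's method converges in 1 step for quadratics.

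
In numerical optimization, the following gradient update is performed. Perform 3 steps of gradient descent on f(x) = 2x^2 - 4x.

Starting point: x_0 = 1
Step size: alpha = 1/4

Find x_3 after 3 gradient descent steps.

f(x) = 2x^2 - 4x, f'(x) = 4x + (-4)
Step 1: f'(1) = 0, x_1 = 1 - 1/4 * 0 = 1
Step 2: f'(1) = 0, x_2 = 1 - 1/4 * 0 = 1
Step 3: f'(1) = 0, x_3 = 1 - 1/4 * 0 = 1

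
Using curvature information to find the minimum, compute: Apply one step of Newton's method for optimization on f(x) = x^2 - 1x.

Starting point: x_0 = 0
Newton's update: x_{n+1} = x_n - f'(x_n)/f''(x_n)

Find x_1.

f(x) = x^2 - 1x
f'(x) = 2x + (-1), f''(x) = 2
Newton step: x_1 = x_0 - f'(x_0)/f''(x_0)
f'(0) = -1
x_1 = 0 - -1/2 = 1/2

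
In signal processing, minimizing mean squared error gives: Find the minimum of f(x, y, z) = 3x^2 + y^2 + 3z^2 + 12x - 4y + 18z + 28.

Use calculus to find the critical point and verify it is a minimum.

f(x,y,z) = 3x^2 + y^2 + 3z^2 + 12x - 4y + 18z + 28
df/dx = 6x + (12) = 0 => x = -2
df/dy = 2y + (-4) = 0 => y = 2
df/dz = 6z + (18) = 0 => z = -3
f(-2,2,-3) = 3*(-2)^2 + 1*(2)^2 + 3*(-3)^2 + 12*(-2) + -4*(2) + 18*(-3) + 28 = -15
Hessian is diagonal with entries 6, 2, 6 > 0, confirmed minimum.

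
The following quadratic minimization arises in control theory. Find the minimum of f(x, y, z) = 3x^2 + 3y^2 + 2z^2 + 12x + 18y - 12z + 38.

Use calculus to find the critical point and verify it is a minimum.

f(x,y,z) = 3x^2 + 3y^2 + 2z^2 + 12x + 18y - 12z + 38
df/dx = 6x + (12) = 0 => x = -2
df/dy = 6y + (18) = 0 => y = -3
df/dz = 4z + (-12) = 0 => z = 3
f(-2,-3,3) = 3*(-2)^2 + 3*(-3)^2 + 2*(3)^2 + 12*(-2) + 18*(-3) + -12*(3) + 38 = -19
Hessian is diagonal with entries 6, 6, 4 > 0, confirmed minimum.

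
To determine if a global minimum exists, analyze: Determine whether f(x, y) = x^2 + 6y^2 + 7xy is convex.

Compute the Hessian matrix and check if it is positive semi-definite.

f(x,y) = x^2 + 6y^2 + 7xy
Hessian H = [[2, 7], [7, 12]]
trace(H) = 14, det(H) = -25
Eigenvalues: (14 +/- sqrt(296)) / 2 = 15.6, -1.602
Since not both eigenvalues positive, f is neither convex nor concave.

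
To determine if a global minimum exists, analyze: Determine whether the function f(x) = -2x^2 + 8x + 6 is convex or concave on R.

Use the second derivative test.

f(x) = -2x^2 + 8x + 6
f'(x) = -4x + 8
f''(x) = -4
Since f''(x) = -4 < 0 for all x, f is concave on R.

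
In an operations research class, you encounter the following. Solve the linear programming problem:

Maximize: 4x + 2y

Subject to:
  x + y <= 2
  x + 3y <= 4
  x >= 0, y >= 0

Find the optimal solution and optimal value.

Feasible vertices: (0, 0), (0, 4/3), (1, 1), (2, 0)
Objective 4x + 2y at each:
  (0, 0): 0
  (0, 4/3): 8/3
  (1, 1): 6
  (2, 0): 8
Maximum is 8 at (2, 0).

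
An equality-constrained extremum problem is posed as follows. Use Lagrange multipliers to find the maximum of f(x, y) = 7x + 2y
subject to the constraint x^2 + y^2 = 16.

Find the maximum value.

Set up Lagrange conditions: grad f = lambda * grad g
  7 = 2*lambda*x
  2 = 2*lambda*y
From these: x/y = 7/2, so x = 7t, y = 2t for some t.
Substitute into constraint: (7t)^2 + (2t)^2 = 16
  t^2 * 53 = 16
  t = sqrt(16/53)
Maximum = 7*x + 2*y = (7^2 + 2^2)*t = 53 * sqrt(16/53) = sqrt(848)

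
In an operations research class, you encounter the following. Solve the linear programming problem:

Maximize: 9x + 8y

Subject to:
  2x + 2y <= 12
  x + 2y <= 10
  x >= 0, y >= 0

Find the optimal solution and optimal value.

Feasible vertices: (0, 0), (0, 5), (2, 4), (6, 0)
Objective 9x + 8y at each:
  (0, 0): 0
  (0, 5): 40
  (2, 4): 50
  (6, 0): 54
Maximum is 54 at (6, 0).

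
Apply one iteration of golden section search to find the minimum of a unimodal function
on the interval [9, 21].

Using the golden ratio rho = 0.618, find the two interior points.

Golden section search on [9, 21].
Golden ratio rho = 0.618 (approx).
Interior points:
  x_1 = 9 + (1-0.618)*12 = 13.5840
  x_2 = 9 + 0.618*12 = 16.4160
Compare f(x_1) and f(x_2) to determine which subinterval to keep.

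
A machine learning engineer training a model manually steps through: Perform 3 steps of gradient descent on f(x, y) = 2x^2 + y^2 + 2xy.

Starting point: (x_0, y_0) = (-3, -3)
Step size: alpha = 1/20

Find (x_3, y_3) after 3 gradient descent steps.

f(x,y) = 2x^2 + y^2 + 2xy
grad_x = 4x + 2y, grad_y = 2y + 2x
Step 1: grad = (-18, -12), (-21/10, -12/5)
Step 2: grad = (-66/5, -9), (-36/25, -39/20)
Step 3: grad = (-483/50, -339/50), (-957/1000, -1611/1000)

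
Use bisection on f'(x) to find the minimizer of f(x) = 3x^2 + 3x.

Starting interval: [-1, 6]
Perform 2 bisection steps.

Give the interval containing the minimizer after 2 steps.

Finding critical point of f(x) = 3x^2 + 3x using bisection on f'(x) = 6x + 3.
f'(x) = 0 when x = -1/2.
Starting interval: [-1, 6]
Step 1: mid = 5/2, f'(mid) = 18, new interval = [-1, 5/2]
Step 2: mid = 3/4, f'(mid) = 15/2, new interval = [-1, 3/4]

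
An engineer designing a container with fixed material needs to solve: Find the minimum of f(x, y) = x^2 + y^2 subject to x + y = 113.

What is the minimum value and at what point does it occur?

Substitute y = 113 - x into f(x,y) = x^2 + y^2:
g(x) = x^2 + (113 - x)^2 = 2x^2 - 226x + 12769
g'(x) = 4x - 226 = 0  =>  x = 113/2
y = 113 - 113/2 = 113/2
Minimum value = (113/2)^2 + (113/2)^2 = 12769/2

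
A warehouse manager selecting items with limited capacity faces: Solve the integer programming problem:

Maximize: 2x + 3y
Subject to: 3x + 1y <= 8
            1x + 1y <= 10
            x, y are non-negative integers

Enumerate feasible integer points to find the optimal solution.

Constraint 1: 3x + 1y <= 8
Constraint 2: 1x + 1y <= 10
Feasible x range (need y >= 0): 0 <= x <= min(8/3, 10/1) => x in {0, ..., 2}.
Enumerate feasible integer points row by row (the coefficient of y is 3 > 0, so for each x the largest feasible y gives the best value):
  x = 0: y <= min((8 - 3*0)/1, (10 - 1*0)/1) => y in {0, ..., 8}; best 2*0 + 3*8 = 24
  x = 1: y <= min((8 - 3*1)/1, (10 - 1*1)/1) => y in {0, ..., 5}; best 2*1 + 3*5 = 17
  x = 2: y <= min((8 - 3*2)/1, (10 - 1*2)/1) => y in {0, ..., 2}; best 2*2 + 3*2 = 10
The maximum 2x + 3y = 24 is achieved at x = 0, y = 8.
Check: 3*0 + 1*8 = 8 <= 8 and 1*0 + 1*8 = 8 <= 10.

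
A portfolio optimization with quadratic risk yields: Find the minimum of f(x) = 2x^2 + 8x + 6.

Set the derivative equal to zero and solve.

f(x) = 2x^2 + 8x + 6
f'(x) = 4x + (8) = 0
x = -8/4 = -2
f(-2) = -2
Since f''(x) = 4 > 0, this is a minimum.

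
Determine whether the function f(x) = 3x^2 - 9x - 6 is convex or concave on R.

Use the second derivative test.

f(x) = 3x^2 - 9x - 6
f'(x) = 6x - 9
f''(x) = 6
Since f''(x) = 6 > 0 for all x, f is convex on R.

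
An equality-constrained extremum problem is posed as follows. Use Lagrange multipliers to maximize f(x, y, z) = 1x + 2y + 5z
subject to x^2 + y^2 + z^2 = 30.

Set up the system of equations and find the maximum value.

Lagrange conditions: 1 = 2*lambda*x, 2 = 2*lambda*y, 5 = 2*lambda*z
So x:1 = y:2 = z:5, i.e. x = 1t, y = 2t, z = 5t
Constraint: t^2*(1^2 + 2^2 + 5^2) = 30
  t^2 * 30 = 30  =>  t = sqrt(1)
Maximum = 1*1t + 2*2t + 5*5t = 30*sqrt(1) = 30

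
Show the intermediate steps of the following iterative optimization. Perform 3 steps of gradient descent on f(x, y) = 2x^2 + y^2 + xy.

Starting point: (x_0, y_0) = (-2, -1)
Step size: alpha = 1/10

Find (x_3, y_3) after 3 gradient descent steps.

f(x,y) = 2x^2 + y^2 + xy
grad_x = 4x + 1y, grad_y = 2y + 1x
Step 1: grad = (-9, -4), (-11/10, -3/5)
Step 2: grad = (-5, -23/10), (-3/5, -37/100)
Step 3: grad = (-277/100, -67/50), (-323/1000, -59/250)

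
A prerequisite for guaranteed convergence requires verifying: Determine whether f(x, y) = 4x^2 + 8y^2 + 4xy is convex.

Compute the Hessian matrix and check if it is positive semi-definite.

f(x,y) = 4x^2 + 8y^2 + 4xy
Hessian H = [[8, 4], [4, 16]]
trace(H) = 24, det(H) = 112
Eigenvalues: (24 +/- sqrt(128)) / 2 = 17.66, 6.343
Since both eigenvalues > 0, f is convex.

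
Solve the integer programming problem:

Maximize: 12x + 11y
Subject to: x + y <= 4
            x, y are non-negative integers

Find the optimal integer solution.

Objective: 12x + 11y, constraint: x + y <= 4
Coefficient of x is 12 >= coefficient of y is 11, so allocate the entire budget to x.
Optimal: x = 4, y = 0, value = 48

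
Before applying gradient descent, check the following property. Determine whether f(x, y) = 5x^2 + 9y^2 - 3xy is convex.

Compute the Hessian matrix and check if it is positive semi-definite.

f(x,y) = 5x^2 + 9y^2 - 3xy
Hessian H = [[10, -3], [-3, 18]]
trace(H) = 28, det(H) = 171
Eigenvalues: (28 +/- sqrt(100)) / 2 = 19, 9
Since both eigenvalues > 0, f is convex.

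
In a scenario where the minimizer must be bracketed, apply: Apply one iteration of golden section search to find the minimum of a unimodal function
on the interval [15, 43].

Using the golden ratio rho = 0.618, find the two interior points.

Golden section search on [15, 43].
Golden ratio rho = 0.618 (approx).
Interior points:
  x_1 = 15 + (1-0.618)*28 = 25.6960
  x_2 = 15 + 0.618*28 = 32.3040
Compare f(x_1) and f(x_2) to determine which subinterval to keep.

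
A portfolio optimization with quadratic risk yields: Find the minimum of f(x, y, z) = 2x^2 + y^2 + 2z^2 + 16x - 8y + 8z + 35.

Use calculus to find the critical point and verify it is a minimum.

f(x,y,z) = 2x^2 + y^2 + 2z^2 + 16x - 8y + 8z + 35
df/dx = 4x + (16) = 0 => x = -4
df/dy = 2y + (-8) = 0 => y = 4
df/dz = 4z + (8) = 0 => z = -2
f(-4,4,-2) = 2*(-4)^2 + 1*(4)^2 + 2*(-2)^2 + 16*(-4) + -8*(4) + 8*(-2) + 35 = -21
Hessian is diagonal with entries 4, 2, 4 > 0, confirmed minimum.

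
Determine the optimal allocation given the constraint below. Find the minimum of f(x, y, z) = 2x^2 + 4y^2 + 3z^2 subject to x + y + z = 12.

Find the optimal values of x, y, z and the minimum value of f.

Using Lagrange multipliers on f = 2x^2 + 4y^2 + 3z^2 with constraint x + y + z = 12:
Conditions: 2*2*x = lambda, 2*4*y = lambda, 2*3*z = lambda
So x = lambda/4, y = lambda/8, z = lambda/6
Substituting into constraint: lambda * (13/24) = 12
lambda = 288/13
x = 72/13, y = 36/13, z = 48/13
Minimum value = 1728/13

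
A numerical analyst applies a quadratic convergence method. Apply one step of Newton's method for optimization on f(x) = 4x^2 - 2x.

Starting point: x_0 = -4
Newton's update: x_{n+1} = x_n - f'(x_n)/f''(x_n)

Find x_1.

f(x) = 4x^2 - 2x
f'(x) = 8x + (-2), f''(x) = 8
Newton step: x_1 = x_0 - f'(x_0)/f''(x_0)
f'(-4) = -34
x_1 = -4 - -34/8 = 1/4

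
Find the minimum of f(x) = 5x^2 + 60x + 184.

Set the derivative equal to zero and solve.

f(x) = 5x^2 + 60x + 184
f'(x) = 10x + (60) = 0
x = -60/10 = -6
f(-6) = 4
Since f''(x) = 10 > 0, this is a minimum.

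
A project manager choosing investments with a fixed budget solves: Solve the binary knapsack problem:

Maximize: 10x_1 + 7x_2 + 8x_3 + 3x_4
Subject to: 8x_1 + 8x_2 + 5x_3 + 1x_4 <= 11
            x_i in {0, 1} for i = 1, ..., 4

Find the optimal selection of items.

Items: item 1 (v=10, w=8), item 2 (v=7, w=8), item 3 (v=8, w=5), item 4 (v=3, w=1)
Capacity: 11
Checking all 16 subsets (w = total weight, v = total value):
  {}: w = 0, v = 0
  {1}: w = 8, v = 10
  {2}: w = 8, v = 7
  {3}: w = 5, v = 8
  {4}: w = 1, v = 3
  {1, 2}: w = 16 > 11, infeasible
  {1, 3}: w = 13 > 11, infeasible
  {1, 4}: w = 9, v = 13
  {2, 3}: w = 13 > 11, infeasible
  {2, 4}: w = 9, v = 10
  {3, 4}: w = 6, v = 11
  {1, 2, 3}: w = 21 > 11, infeasible
  {1, 2, 4}: w = 17 > 11, infeasible
  {1, 3, 4}: w = 14 > 11, infeasible
  {2, 3, 4}: w = 14 > 11, infeasible
  {1, 2, 3, 4}: w = 22 > 11, infeasible
Best feasible subset: items [1, 4]
Total weight: 9 <= 11, total value: 13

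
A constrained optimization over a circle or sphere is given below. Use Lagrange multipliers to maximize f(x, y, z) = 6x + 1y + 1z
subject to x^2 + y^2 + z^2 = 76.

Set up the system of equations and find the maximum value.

Lagrange conditions: 6 = 2*lambda*x, 1 = 2*lambda*y, 1 = 2*lambda*z
So x:6 = y:1 = z:1, i.e. x = 6t, y = 1t, z = 1t
Constraint: t^2*(6^2 + 1^2 + 1^2) = 76
  t^2 * 38 = 76  =>  t = sqrt(2)
Maximum = 6*6t + 1*1t + 1*1t = 38*sqrt(2) = sqrt(2888)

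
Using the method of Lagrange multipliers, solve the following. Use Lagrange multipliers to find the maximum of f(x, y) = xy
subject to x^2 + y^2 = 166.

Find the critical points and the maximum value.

Lagrange conditions: y = 2*lambda*x and x = 2*lambda*y
If x = 0 then y = 0, violating the constraint, so x, y != 0.
Dividing: y/x = x/y => x^2 = y^2 => y = x or y = -x
Constraint: 2x^2 = 166 => x^2 = 83 => x = +/-sqrt(83)
Critical points: (sqrt(83), sqrt(83)), (-sqrt(83), -sqrt(83)), (sqrt(83), -sqrt(83)), (-sqrt(83), sqrt(83))
  y = x:  xy = x^2 = 83  at (sqrt(83), sqrt(83)) and (-sqrt(83), -sqrt(83))
  y = -x: xy = -x^2 = -83 at (sqrt(83), -sqrt(83)) and (-sqrt(83), sqrt(83))
Maximum xy = 83 at (sqrt(83), sqrt(83)) and (-sqrt(83), -sqrt(83))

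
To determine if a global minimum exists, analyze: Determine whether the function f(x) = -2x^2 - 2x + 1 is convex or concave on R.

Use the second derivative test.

f(x) = -2x^2 - 2x + 1
f'(x) = -4x - 2
f''(x) = -4
Since f''(x) = -4 < 0 for all x, f is concave on R.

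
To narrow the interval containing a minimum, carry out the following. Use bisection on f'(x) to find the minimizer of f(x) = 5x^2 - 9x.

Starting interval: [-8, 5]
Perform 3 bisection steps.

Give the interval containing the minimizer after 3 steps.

Finding critical point of f(x) = 5x^2 - 9x using bisection on f'(x) = 10x + -9.
f'(x) = 0 when x = 9/10.
Starting interval: [-8, 5]
Step 1: mid = -3/2, f'(mid) = -24, new interval = [-3/2, 5]
Step 2: mid = 7/4, f'(mid) = 17/2, new interval = [-3/2, 7/4]
Step 3: mid = 1/8, f'(mid) = -31/4, new interval = [1/8, 7/4]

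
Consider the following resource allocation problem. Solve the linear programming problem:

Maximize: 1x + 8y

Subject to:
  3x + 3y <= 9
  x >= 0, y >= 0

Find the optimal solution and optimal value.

The feasible region has vertices at [(0, 0), (3, 0), (0, 3)].
Checking objective 1x + 8y at each vertex:
  (0, 0): 1*0 + 8*0 = 0
  (3, 0): 1*3 + 8*0 = 3
  (0, 3): 1*0 + 8*3 = 24
Maximum is 24 at (0, 3).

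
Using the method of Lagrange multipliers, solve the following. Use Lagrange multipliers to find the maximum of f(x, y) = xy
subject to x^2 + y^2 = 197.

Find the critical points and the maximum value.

Lagrange conditions: y = 2*lambda*x and x = 2*lambda*y
If x = 0 then y = 0, violating the constraint, so x, y != 0.
Dividing: y/x = x/y => x^2 = y^2 => y = x or y = -x
Constraint: 2x^2 = 197 => x^2 = 197/2 => x = +/-sqrt(197/2)
Critical points: (sqrt(197/2), sqrt(197/2)), (-sqrt(197/2), -sqrt(197/2)), (sqrt(197/2), -sqrt(197/2)), (-sqrt(197/2), sqrt(197/2))
  y = x:  xy = x^2 = 197/2  at (sqrt(197/2), sqrt(197/2)) and (-sqrt(197/2), -sqrt(197/2))
  y = -x: xy = -x^2 = -197/2 at (sqrt(197/2), -sqrt(197/2)) and (-sqrt(197/2), sqrt(197/2))
Maximum xy = 197/2 at (sqrt(197/2), sqrt(197/2)) and (-sqrt(197/2), -sqrt(197/2))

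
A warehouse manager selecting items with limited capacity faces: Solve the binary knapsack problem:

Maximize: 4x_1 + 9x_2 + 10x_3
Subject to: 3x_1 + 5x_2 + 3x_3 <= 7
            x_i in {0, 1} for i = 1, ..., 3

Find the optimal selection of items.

Items: item 1 (v=4, w=3), item 2 (v=9, w=5), item 3 (v=10, w=3)
Capacity: 7
Checking all 8 subsets (w = total weight, v = total value):
  {}: w = 0, v = 0
  {1}: w = 3, v = 4
  {2}: w = 5, v = 9
  {3}: w = 3, v = 10
  {1, 2}: w = 8 > 7, infeasible
  {1, 3}: w = 6, v = 14
  {2, 3}: w = 8 > 7, infeasible
  {1, 2, 3}: w = 11 > 7, infeasible
Best feasible subset: items [1, 3]
Total weight: 6 <= 7, total value: 14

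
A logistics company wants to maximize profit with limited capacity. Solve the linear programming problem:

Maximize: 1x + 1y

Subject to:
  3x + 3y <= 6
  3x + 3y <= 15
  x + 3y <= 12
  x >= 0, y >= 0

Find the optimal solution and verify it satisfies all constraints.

Feasible vertices: (0, 0), (0, 2), (2, 0)
Objective 1x + 1y at each vertex:
  (0, 0): 0
  (0, 2): 2
  (2, 0): 2
Maximum is 2 at (0, 2).
Verify constraints at (x, y) = (0, 2):
  3*0 + 3*2 = 6 <= 6 (active)
  3*0 + 3*2 = 6 <= 15
  1*0 + 3*2 = 6 <= 12
  x = 0 >= 0, y = 2 >= 0. All constraints satisfied.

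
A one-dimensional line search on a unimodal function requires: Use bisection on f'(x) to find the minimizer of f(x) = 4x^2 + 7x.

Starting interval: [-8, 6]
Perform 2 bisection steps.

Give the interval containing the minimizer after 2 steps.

Finding critical point of f(x) = 4x^2 + 7x using bisection on f'(x) = 8x + 7.
f'(x) = 0 when x = -7/8.
Starting interval: [-8, 6]
Step 1: mid = -1, f'(mid) = -1, new interval = [-1, 6]
Step 2: mid = 5/2, f'(mid) = 27, new interval = [-1, 5/2]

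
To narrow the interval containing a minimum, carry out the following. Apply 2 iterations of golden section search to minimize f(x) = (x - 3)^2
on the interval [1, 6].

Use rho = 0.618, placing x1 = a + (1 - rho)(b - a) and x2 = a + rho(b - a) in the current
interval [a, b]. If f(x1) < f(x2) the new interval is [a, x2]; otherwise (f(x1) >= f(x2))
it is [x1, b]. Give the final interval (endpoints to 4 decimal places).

Golden section search for min of f(x) = (x - 3)^2 on [1, 6].
Each step: x1 = a + (1 - rho)(b - a), x2 = a + rho(b - a); if f(x1) < f(x2) keep [a, x2], otherwise keep [x1, b].
Step 1: [1.0000, 6.0000], x1=2.9100 (f=0.0081), x2=4.0900 (f=1.1881); f(x1) < f(x2) => keep [1.0000, 4.0900]
Step 2: [1.0000, 4.0900], x1=2.1804 (f=0.6718), x2=2.9096 (f=0.0082); f(x1) > f(x2) => keep [2.1804, 4.0900]
Final interval: [2.1804, 4.0900]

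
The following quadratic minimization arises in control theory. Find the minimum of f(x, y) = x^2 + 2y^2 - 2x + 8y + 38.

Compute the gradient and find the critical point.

f(x,y) = x^2 + 2y^2 - 2x + 8y + 38
df/dx = 2x + (-2) = 0  =>  x = 1
df/dy = 4y + (8) = 0  =>  y = -2
f(1, -2) = 1*(1)^2 + 2*(-2)^2 + -2*(1) + 8*(-2) + 38 = 29
Hessian is diagonal with entries 2, 4 > 0, so this is a minimum.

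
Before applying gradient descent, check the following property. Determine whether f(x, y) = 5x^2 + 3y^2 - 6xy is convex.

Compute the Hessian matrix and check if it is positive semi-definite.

f(x,y) = 5x^2 + 3y^2 - 6xy
Hessian H = [[10, -6], [-6, 6]]
trace(H) = 16, det(H) = 24
Eigenvalues: (16 +/- sqrt(160)) / 2 = 14.32, 1.675
Since both eigenvalues > 0, f is convex.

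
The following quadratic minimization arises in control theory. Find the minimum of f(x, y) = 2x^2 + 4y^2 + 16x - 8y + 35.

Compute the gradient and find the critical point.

f(x,y) = 2x^2 + 4y^2 + 16x - 8y + 35
df/dx = 4x + (16) = 0  =>  x = -4
df/dy = 8y + (-8) = 0  =>  y = 1
f(-4, 1) = 2*(-4)^2 + 4*(1)^2 + 16*(-4) + -8*(1) + 35 = -1
Hessian is diagonal with entries 4, 8 > 0, so this is a minimum.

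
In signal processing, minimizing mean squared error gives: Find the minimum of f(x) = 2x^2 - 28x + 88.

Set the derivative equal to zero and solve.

f(x) = 2x^2 - 28x + 88
f'(x) = 4x + (-28) = 0
x = 28/4 = 7
f(7) = -10
Since f''(x) = 4 > 0, this is a minimum.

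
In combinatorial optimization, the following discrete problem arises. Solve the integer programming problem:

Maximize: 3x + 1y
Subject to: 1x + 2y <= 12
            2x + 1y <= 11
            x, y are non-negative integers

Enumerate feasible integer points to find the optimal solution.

Constraint 1: 1x + 2y <= 12
Constraint 2: 2x + 1y <= 11
Feasible x range (need y >= 0): 0 <= x <= min(12/1, 11/2) => x in {0, ..., 5}.
Enumerate feasible integer points row by row (the coefficient of y is 1 > 0, so for each x the largest feasible y gives the best value):
  x = 0: y <= min((12 - 1*0)/2, (11 - 2*0)/1) => y in {0, ..., 6}; best 3*0 + 1*6 = 6
  x = 1: y <= min((12 - 1*1)/2, (11 - 2*1)/1) => y in {0, ..., 5}; best 3*1 + 1*5 = 8
  x = 2: y <= min((12 - 1*2)/2, (11 - 2*2)/1) => y in {0, ..., 5}; best 3*2 + 1*5 = 11
  x = 3: y <= min((12 - 1*3)/2, (11 - 2*3)/1) => y in {0, ..., 4}; best 3*3 + 1*4 = 13
  x = 4: y <= min((12 - 1*4)/2, (11 - 2*4)/1) => y in {0, ..., 3}; best 3*4 + 1*3 = 15
  x = 5: y <= min((12 - 1*5)/2, (11 - 2*5)/1) => y in {0, ..., 1}; best 3*5 + 1*1 = 16
The maximum 3x + 1y = 16 is achieved at x = 5, y = 1.
Check: 1*5 + 2*1 = 7 <= 12 and 2*5 + 1*1 = 11 <= 11.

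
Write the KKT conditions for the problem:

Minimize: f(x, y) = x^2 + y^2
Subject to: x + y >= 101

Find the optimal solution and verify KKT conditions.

KKT conditions for min x^2 + y^2 s.t. x + y >= 101:
Stationarity: 2x = mu, 2y = mu
So x = y = mu/2.
Complementary slackness: mu*(x + y - 101) = 0
Primal feasibility: x + y >= 101; dual feasibility: mu >= 0
If mu = 0 then x = y = 0, but 0 + 0 < 101 is infeasible, so the constraint is active.
Constraint active: x + y = 2*(mu/2) = 101 => mu = 101
x = y = 101/2, f = 10201/2
Verify: stationarity 2*(101/2) = 101 = mu; primal 101/2 + 101/2 = 101 >= 101; dual mu = 101 >= 0; complementary slackness 101*(101 - 101) = 0. All KKT conditions hold.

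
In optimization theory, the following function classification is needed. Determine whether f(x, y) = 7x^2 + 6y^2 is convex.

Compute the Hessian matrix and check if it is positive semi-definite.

f(x,y) = 7x^2 + 6y^2
Hessian H = [[14, 0], [0, 12]]
trace(H) = 26, det(H) = 168
Eigenvalues: (26 +/- sqrt(4)) / 2 = 14, 12
Since both eigenvalues > 0, f is convex.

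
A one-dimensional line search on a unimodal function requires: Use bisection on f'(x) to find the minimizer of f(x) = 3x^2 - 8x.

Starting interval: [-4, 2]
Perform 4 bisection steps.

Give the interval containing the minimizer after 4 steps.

Finding critical point of f(x) = 3x^2 - 8x using bisection on f'(x) = 6x + -8.
f'(x) = 0 when x = 4/3.
Starting interval: [-4, 2]
Step 1: mid = -1, f'(mid) = -14, new interval = [-1, 2]
Step 2: mid = 1/2, f'(mid) = -5, new interval = [1/2, 2]
Step 3: mid = 5/4, f'(mid) = -1/2, new interval = [5/4, 2]
Step 4: mid = 13/8, f'(mid) = 7/4, new interval = [5/4, 13/8]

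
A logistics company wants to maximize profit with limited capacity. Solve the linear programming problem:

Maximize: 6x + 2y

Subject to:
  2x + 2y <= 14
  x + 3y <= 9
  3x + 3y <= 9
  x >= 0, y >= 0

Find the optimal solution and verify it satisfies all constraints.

Feasible vertices: (0, 0), (0, 3), (3, 0)
Objective 6x + 2y at each vertex:
  (0, 0): 0
  (0, 3): 6
  (3, 0): 18
Maximum is 18 at (3, 0).
Verify constraints at (x, y) = (3, 0):
  2*3 + 2*0 = 6 <= 14
  1*3 + 3*0 = 3 <= 9
  3*3 + 3*0 = 9 <= 9 (active)
  x = 3 >= 0, y = 0 >= 0. All constraints satisfied.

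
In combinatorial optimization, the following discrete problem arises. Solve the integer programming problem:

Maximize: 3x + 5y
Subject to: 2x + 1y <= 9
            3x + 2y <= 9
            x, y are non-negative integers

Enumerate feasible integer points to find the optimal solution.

Constraint 1: 2x + 1y <= 9
Constraint 2: 3x + 2y <= 9
Feasible x range (need y >= 0): 0 <= x <= min(9/2, 9/3) => x in {0, ..., 3}.
Enumerate feasible integer points row by row (the coefficient of y is 5 > 0, so for each x the largest feasible y gives the best value):
  x = 0: y <= min((9 - 2*0)/1, (9 - 3*0)/2) => y in {0, ..., 4}; best 3*0 + 5*4 = 20
  x = 1: y <= min((9 - 2*1)/1, (9 - 3*1)/2) => y in {0, ..., 3}; best 3*1 + 5*3 = 18
  x = 2: y <= min((9 - 2*2)/1, (9 - 3*2)/2) => y in {0, ..., 1}; best 3*2 + 5*1 = 11
  x = 3: y <= min((9 - 2*3)/1, (9 - 3*3)/2) => y in {0}; best 3*3 + 5*0 = 9
The maximum 3x + 5y = 20 is achieved at x = 0, y = 4.
Check: 2*0 + 1*4 = 4 <= 9 and 3*0 + 2*4 = 8 <= 9.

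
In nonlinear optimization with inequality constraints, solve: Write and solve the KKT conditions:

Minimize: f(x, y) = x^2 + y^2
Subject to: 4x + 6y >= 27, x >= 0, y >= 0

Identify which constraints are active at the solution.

KKT conditions for min x^2 + y^2 s.t. 4x + 6y >= 27, x >= 0, y >= 0:
Stationarity: 2x = mu*4 + mu_x, 2y = mu*6 + mu_y, with mu, mu_x, mu_y >= 0
Complementary slackness: mu*(4x + 6y - 27) = 0, mu_x*x = 0, mu_y*y = 0
(0, 0) is infeasible (4*0 + 6*0 < 27), so if mu = 0 stationarity would force x = mu_x/2 >= 0, y = mu_y/2 >= 0 with mu_x*x = mu_y*y = 0, i.e. x = y = 0: contradiction. Hence mu > 0 and 4x + 6y = 27 is active.
Try x > 0, y > 0 (so mu_x = mu_y = 0): x = 4*mu/2, y = 6*mu/2
Substitute: 4*(4*mu/2) + 6*(6*mu/2) = 27
  mu*52/2 = 27 => mu = 27/26
x* = 27/13 > 0, y* = 81/26 > 0, consistent with mu_x = mu_y = 0.
f is convex and the constraints are linear, so this KKT point is the global minimum.
f* = 729/52
Active constraints: 4x + 6y >= 27 (holds with equality, mu = 27/26 > 0); x >= 0 and y >= 0 are inactive (mu_x = mu_y = 0).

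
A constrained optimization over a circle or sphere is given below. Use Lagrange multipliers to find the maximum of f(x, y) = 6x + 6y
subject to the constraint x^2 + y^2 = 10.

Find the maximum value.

Set up Lagrange conditions: grad f = lambda * grad g
  6 = 2*lambda*x
  6 = 2*lambda*y
From these: x/y = 6/6, so x = 6t, y = 6t for some t.
Substitute into constraint: (6t)^2 + (6t)^2 = 10
  t^2 * 72 = 10
  t = sqrt(10/72)
Maximum = 6*x + 6*y = (6^2 + 6^2)*t = 72 * sqrt(10/72) = sqrt(720)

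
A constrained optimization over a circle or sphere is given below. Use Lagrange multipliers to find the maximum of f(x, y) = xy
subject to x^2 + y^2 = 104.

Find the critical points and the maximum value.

Lagrange conditions: y = 2*lambda*x and x = 2*lambda*y
If x = 0 then y = 0, violating the constraint, so x, y != 0.
Dividing: y/x = x/y => x^2 = y^2 => y = x or y = -x
Constraint: 2x^2 = 104 => x^2 = 52 => x = +/-sqrt(52)
Critical points: (sqrt(52), sqrt(52)), (-sqrt(52), -sqrt(52)), (sqrt(52), -sqrt(52)), (-sqrt(52), sqrt(52))
  y = x:  xy = x^2 = 52  at (sqrt(52), sqrt(52)) and (-sqrt(52), -sqrt(52))
  y = -x: xy = -x^2 = -52 at (sqrt(52), -sqrt(52)) and (-sqrt(52), sqrt(52))
Maximum xy = 52 at (sqrt(52), sqrt(52)) and (-sqrt(52), -sqrt(52))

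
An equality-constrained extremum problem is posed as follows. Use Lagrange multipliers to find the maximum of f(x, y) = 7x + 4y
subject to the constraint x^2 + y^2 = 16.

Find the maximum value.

Set up Lagrange conditions: grad f = lambda * grad g
  7 = 2*lambda*x
  4 = 2*lambda*y
From these: x/y = 7/4, so x = 7t, y = 4t for some t.
Substitute into constraint: (7t)^2 + (4t)^2 = 16
  t^2 * 65 = 16
  t = sqrt(16/65)
Maximum = 7*x + 4*y = (7^2 + 4^2)*t = 65 * sqrt(16/65) = sqrt(1040)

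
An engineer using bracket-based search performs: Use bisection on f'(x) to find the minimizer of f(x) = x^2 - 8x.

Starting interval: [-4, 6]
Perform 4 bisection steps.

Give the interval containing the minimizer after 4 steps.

Finding critical point of f(x) = x^2 - 8x using bisection on f'(x) = 2x + -8.
f'(x) = 0 when x = 4.
Starting interval: [-4, 6]
Step 1: mid = 1, f'(mid) = -6, new interval = [1, 6]
Step 2: mid = 7/2, f'(mid) = -1, new interval = [7/2, 6]
Step 3: mid = 19/4, f'(mid) = 3/2, new interval = [7/2, 19/4]
Step 4: mid = 33/8, f'(mid) = 1/4, new interval = [7/2, 33/8]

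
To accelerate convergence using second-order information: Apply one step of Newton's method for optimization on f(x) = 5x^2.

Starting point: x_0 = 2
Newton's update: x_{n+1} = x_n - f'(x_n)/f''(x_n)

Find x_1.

f(x) = 5x^2
f'(x) = 10x + (0), f''(x) = 10
Newton step: x_1 = x_0 - f'(x_0)/f''(x_0)
f'(2) = 20
x_1 = 2 - 20/10 = 0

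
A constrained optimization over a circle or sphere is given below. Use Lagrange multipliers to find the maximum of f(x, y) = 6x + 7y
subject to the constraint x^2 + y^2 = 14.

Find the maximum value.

Set up Lagrange conditions: grad f = lambda * grad g
  6 = 2*lambda*x
  7 = 2*lambda*y
From these: x/y = 6/7, so x = 6t, y = 7t for some t.
Substitute into constraint: (6t)^2 + (7t)^2 = 14
  t^2 * 85 = 14
  t = sqrt(14/85)
Maximum = 6*x + 7*y = (6^2 + 7^2)*t = 85 * sqrt(14/85) = sqrt(1190)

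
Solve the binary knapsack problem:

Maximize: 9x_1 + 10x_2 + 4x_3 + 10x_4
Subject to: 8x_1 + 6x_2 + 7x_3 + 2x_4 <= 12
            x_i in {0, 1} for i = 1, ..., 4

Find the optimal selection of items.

Items: item 1 (v=9, w=8), item 2 (v=10, w=6), item 3 (v=4, w=7), item 4 (v=10, w=2)
Capacity: 12
Checking all 16 subsets (w = total weight, v = total value):
  {}: w = 0, v = 0
  {1}: w = 8, v = 9
  {2}: w = 6, v = 10
  {3}: w = 7, v = 4
  {4}: w = 2, v = 10
  {1, 2}: w = 14 > 12, infeasible
  {1, 3}: w = 15 > 12, infeasible
  {1, 4}: w = 10, v = 19
  {2, 3}: w = 13 > 12, infeasible
  {2, 4}: w = 8, v = 20
  {3, 4}: w = 9, v = 14
  {1, 2, 3}: w = 21 > 12, infeasible
  {1, 2, 4}: w = 16 > 12, infeasible
  {1, 3, 4}: w = 17 > 12, infeasible
  {2, 3, 4}: w = 15 > 12, infeasible
  {1, 2, 3, 4}: w = 23 > 12, infeasible
Best feasible subset: items [2, 4]
Total weight: 8 <= 12, total value: 20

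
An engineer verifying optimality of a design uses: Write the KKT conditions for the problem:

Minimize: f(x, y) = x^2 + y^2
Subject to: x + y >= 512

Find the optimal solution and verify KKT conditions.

KKT conditions for min x^2 + y^2 s.t. x + y >= 512:
Stationarity: 2x = mu, 2y = mu
So x = y = mu/2.
Complementary slackness: mu*(x + y - 512) = 0
Primal feasibility: x + y >= 512; dual feasibility: mu >= 0
If mu = 0 then x = y = 0, but 0 + 0 < 512 is infeasible, so the constraint is active.
Constraint active: x + y = 2*(mu/2) = 512 => mu = 512
x = y = 256, f = 131072
Verify: stationarity 2*256 = 512 = mu; primal 256 + 256 = 512 >= 512; dual mu = 512 >= 0; complementary slackness 512*(512 - 512) = 0. All KKT conditions hold.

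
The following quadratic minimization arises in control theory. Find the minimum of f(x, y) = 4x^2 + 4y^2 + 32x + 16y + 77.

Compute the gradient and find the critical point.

f(x,y) = 4x^2 + 4y^2 + 32x + 16y + 77
df/dx = 8x + (32) = 0  =>  x = -4
df/dy = 8y + (16) = 0  =>  y = -2
f(-4, -2) = 4*(-4)^2 + 4*(-2)^2 + 32*(-4) + 16*(-2) + 77 = -3
Hessian is diagonal with entries 8, 8 > 0, so this is a minimum.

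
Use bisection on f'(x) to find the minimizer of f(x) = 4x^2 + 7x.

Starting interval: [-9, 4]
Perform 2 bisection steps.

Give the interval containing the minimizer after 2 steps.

Finding critical point of f(x) = 4x^2 + 7x using bisection on f'(x) = 8x + 7.
f'(x) = 0 when x = -7/8.
Starting interval: [-9, 4]
Step 1: mid = -5/2, f'(mid) = -13, new interval = [-5/2, 4]
Step 2: mid = 3/4, f'(mid) = 13, new interval = [-5/2, 3/4]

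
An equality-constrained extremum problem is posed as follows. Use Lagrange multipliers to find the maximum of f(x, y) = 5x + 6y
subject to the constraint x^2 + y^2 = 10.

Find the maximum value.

Set up Lagrange conditions: grad f = lambda * grad g
  5 = 2*lambda*x
  6 = 2*lambda*y
From these: x/y = 5/6, so x = 5t, y = 6t for some t.
Substitute into constraint: (5t)^2 + (6t)^2 = 10
  t^2 * 61 = 10
  t = sqrt(10/61)
Maximum = 5*x + 6*y = (5^2 + 6^2)*t = 61 * sqrt(10/61) = sqrt(610)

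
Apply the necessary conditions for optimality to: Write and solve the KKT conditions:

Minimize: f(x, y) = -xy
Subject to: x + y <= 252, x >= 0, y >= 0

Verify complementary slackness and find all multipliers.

Problem: min -xy s.t. x + y <= 252 (multiplier lambda), x >= 0 (mu_x), y >= 0 (mu_y)
KKT stationarity: -y + lambda - mu_x = 0, -x + lambda - mu_y = 0, with lambda, mu_x, mu_y >= 0
Complementary slackness: lambda*(x + y - 252) = 0, mu_x*x = 0, mu_y*y = 0
If lambda = 0: y = -mu_x <= 0 and x = -mu_y <= 0 force x = y = 0 with f = 0; but x = y = 126 is feasible with f = -15876 < 0, so this is not the minimum. Hence lambda > 0 and x + y = 252.
Try x > 0, y > 0 (so mu_x = mu_y = 0): y = lambda, x = lambda => x = y = lambda
x + y = 252 => 2*lambda = 252 => lambda = 126
x* = y* = 126 > 0, consistent with mu_x = mu_y = 0.
(Any feasible point with x = 0 or y = 0 has f = 0 > -15876, so the minimum is not on those boundaries.)
min(-xy) = -15876 (i.e. max xy = 15876)
Multipliers: lambda = 126, mu_x = 0, mu_y = 0
Complementary slackness: lambda*(x + y - 252) = 126*(126 + 126 - 252) = 0, mu_x*x = 0*126 = 0, mu_y*y = 0*126 = 0. Satisfied.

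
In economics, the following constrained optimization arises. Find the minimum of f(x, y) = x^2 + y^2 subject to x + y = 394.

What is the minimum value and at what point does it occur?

Substitute y = 394 - x into f(x,y) = x^2 + y^2:
g(x) = x^2 + (394 - x)^2 = 2x^2 - 788x + 155236
g'(x) = 4x - 788 = 0  =>  x = 197
y = 394 - 197 = 197
Minimum value = 197^2 + 197^2 = 77618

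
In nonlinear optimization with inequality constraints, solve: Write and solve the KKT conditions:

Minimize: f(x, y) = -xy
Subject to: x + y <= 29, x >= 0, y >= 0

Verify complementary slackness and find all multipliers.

Problem: min -xy s.t. x + y <= 29 (multiplier lambda), x >= 0 (mu_x), y >= 0 (mu_y)
KKT stationarity: -y + lambda - mu_x = 0, -x + lambda - mu_y = 0, with lambda, mu_x, mu_y >= 0
Complementary slackness: lambda*(x + y - 29) = 0, mu_x*x = 0, mu_y*y = 0
If lambda = 0: y = -mu_x <= 0 and x = -mu_y <= 0 force x = y = 0 with f = 0; but x = y = 29/2 is feasible with f = -841/4 < 0, so this is not the minimum. Hence lambda > 0 and x + y = 29.
Try x > 0, y > 0 (so mu_x = mu_y = 0): y = lambda, x = lambda => x = y = lambda
x + y = 29 => 2*lambda = 29 => lambda = 29/2
x* = y* = 29/2 > 0, consistent with mu_x = mu_y = 0.
(Any feasible point with x = 0 or y = 0 has f = 0 > -841/4, so the minimum is not on those boundaries.)
min(-xy) = -841/4 (i.e. max xy = 841/4)
Multipliers: lambda = 29/2, mu_x = 0, mu_y = 0
Complementary slackness: lambda*(x + y - 29) = 29/2*(29/2 + 29/2 - 29) = 0, mu_x*x = 0*29/2 = 0, mu_y*y = 0*29/2 = 0. Satisfied.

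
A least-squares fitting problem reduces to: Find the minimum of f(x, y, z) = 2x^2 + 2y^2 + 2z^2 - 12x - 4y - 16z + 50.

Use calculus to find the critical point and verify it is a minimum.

f(x,y,z) = 2x^2 + 2y^2 + 2z^2 - 12x - 4y - 16z + 50
df/dx = 4x + (-12) = 0 => x = 3
df/dy = 4y + (-4) = 0 => y = 1
df/dz = 4z + (-16) = 0 => z = 4
f(3,1,4) = 2*(3)^2 + 2*(1)^2 + 2*(4)^2 + -12*(3) + -4*(1) + -16*(4) + 50 = -2
Hessian is diagonal with entries 4, 4, 4 > 0, confirmed minimum.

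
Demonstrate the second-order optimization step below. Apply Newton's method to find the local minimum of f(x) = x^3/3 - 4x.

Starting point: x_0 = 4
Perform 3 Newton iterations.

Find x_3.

f(x) = x^3/3 - 4x
f'(x) = x^2 - 4, f''(x) = 2x
Newton update: x_{n+1} = x_n - (x_n^2 - 4)/(2*x_n)
Step 1: x_0 = 4, f'=12, f''=8, x_1 = 5/2
Step 2: x_1 = 5/2, f'=9/4, f''=5, x_2 = 41/20
Step 3: x_2 = 41/20, f'=81/400, f''=41/10, x_3 = 3281/1640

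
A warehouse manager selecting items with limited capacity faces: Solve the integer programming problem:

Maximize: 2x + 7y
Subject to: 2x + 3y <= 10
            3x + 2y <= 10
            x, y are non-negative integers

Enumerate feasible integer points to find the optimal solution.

Constraint 1: 2x + 3y <= 10
Constraint 2: 3x + 2y <= 10
Feasible x range (need y >= 0): 0 <= x <= min(10/2, 10/3) => x in {0, ..., 3}.
Enumerate feasible integer points row by row (the coefficient of y is 7 > 0, so for each x the largest feasible y gives the best value):
  x = 0: y <= min((10 - 2*0)/3, (10 - 3*0)/2) => y in {0, ..., 3}; best 2*0 + 7*3 = 21
  x = 1: y <= min((10 - 2*1)/3, (10 - 3*1)/2) => y in {0, ..., 2}; best 2*1 + 7*2 = 16
  x = 2: y <= min((10 - 2*2)/3, (10 - 3*2)/2) => y in {0, ..., 2}; best 2*2 + 7*2 = 18
  x = 3: y <= min((10 - 2*3)/3, (10 - 3*3)/2) => y in {0}; best 2*3 + 7*0 = 6
The maximum 2x + 7y = 21 is achieved at x = 0, y = 3.
Check: 2*0 + 3*3 = 9 <= 10 and 3*0 + 2*3 = 6 <= 10.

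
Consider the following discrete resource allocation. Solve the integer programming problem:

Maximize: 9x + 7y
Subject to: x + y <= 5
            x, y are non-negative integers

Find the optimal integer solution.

Objective: 9x + 7y, constraint: x + y <= 5
Coefficient of x is 9 >= coefficient of y is 7, so allocate the entire budget to x.
Optimal: x = 5, y = 0, value = 45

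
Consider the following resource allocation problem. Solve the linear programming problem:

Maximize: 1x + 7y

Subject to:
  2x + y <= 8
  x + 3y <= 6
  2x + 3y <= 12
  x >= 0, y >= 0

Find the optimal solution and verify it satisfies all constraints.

Feasible vertices: (0, 0), (0, 2), (18/5, 4/5), (4, 0)
Objective 1x + 7y at each vertex:
  (0, 0): 0
  (0, 2): 14
  (18/5, 4/5): 46/5
  (4, 0): 4
Maximum is 14 at (0, 2).
Verify constraints at (x, y) = (0, 2):
  2*0 + 1*2 = 2 <= 8
  1*0 + 3*2 = 6 <= 6 (active)
  2*0 + 3*2 = 6 <= 12
  x = 0 >= 0, y = 2 >= 0. All constraints satisfied.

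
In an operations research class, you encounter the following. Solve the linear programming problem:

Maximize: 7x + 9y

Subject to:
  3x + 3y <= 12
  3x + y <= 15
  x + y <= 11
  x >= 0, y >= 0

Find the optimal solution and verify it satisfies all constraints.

Feasible vertices: (0, 0), (0, 4), (4, 0)
Objective 7x + 9y at each vertex:
  (0, 0): 0
  (0, 4): 36
  (4, 0): 28
Maximum is 36 at (0, 4).
Verify constraints at (x, y) = (0, 4):
  3*0 + 3*4 = 12 <= 12 (active)
  3*0 + 1*4 = 4 <= 15
  1*0 + 1*4 = 4 <= 11
  x = 0 >= 0, y = 4 >= 0. All constraints satisfied.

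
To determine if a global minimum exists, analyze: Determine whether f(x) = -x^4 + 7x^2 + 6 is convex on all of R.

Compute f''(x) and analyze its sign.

f(x) = -x^4 + 7x^2 + 6
f'(x) = -4x^3 + 14x
f''(x) = -12x^2 + 14
f''(x) = -12x^2 + 14 -> -inf as |x| -> inf
Therefore, f is not globally convex on R.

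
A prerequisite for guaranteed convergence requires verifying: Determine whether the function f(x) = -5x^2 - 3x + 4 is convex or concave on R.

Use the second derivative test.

f(x) = -5x^2 - 3x + 4
f'(x) = -10x - 3
f''(x) = -10
Since f''(x) = -10 < 0 for all x, f is concave on R.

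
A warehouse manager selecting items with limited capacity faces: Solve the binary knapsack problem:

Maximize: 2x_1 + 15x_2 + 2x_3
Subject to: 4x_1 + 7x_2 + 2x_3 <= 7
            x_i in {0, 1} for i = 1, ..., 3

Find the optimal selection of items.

Items: item 1 (v=2, w=4), item 2 (v=15, w=7), item 3 (v=2, w=2)
Capacity: 7
Checking all 8 subsets (w = total weight, v = total value):
  {}: w = 0, v = 0
  {1}: w = 4, v = 2
  {2}: w = 7, v = 15
  {3}: w = 2, v = 2
  {1, 2}: w = 11 > 7, infeasible
  {1, 3}: w = 6, v = 4
  {2, 3}: w = 9 > 7, infeasible
  {1, 2, 3}: w = 13 > 7, infeasible
Best feasible subset: items [2]
Total weight: 7 <= 7, total value: 15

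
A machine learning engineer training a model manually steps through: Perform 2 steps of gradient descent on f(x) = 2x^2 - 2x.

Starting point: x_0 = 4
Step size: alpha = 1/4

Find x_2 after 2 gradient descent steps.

f(x) = 2x^2 - 2x, f'(x) = 4x + (-2)
Step 1: f'(4) = 14, x_1 = 4 - 1/4 * 14 = 1/2
Step 2: f'(1/2) = 0, x_2 = 1/2 - 1/4 * 0 = 1/2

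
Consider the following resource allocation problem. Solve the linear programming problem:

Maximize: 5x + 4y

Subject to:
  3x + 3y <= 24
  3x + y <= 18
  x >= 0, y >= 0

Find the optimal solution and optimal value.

Feasible vertices: (0, 0), (0, 8), (5, 3), (6, 0)
Objective 5x + 4y at each:
  (0, 0): 0
  (0, 8): 32
  (5, 3): 37
  (6, 0): 30
Maximum is 37 at (5, 3).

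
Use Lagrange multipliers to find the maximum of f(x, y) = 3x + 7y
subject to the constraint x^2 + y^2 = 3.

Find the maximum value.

Set up Lagrange conditions: grad f = lambda * grad g
  3 = 2*lambda*x
  7 = 2*lambda*y
From these: x/y = 3/7, so x = 3t, y = 7t for some t.
Substitute into constraint: (3t)^2 + (7t)^2 = 3
  t^2 * 58 = 3
  t = sqrt(3/58)
Maximum = 3*x + 7*y = (3^2 + 7^2)*t = 58 * sqrt(3/58) = sqrt(174)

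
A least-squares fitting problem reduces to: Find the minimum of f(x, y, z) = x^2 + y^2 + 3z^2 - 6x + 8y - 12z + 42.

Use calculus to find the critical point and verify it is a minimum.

f(x,y,z) = x^2 + y^2 + 3z^2 - 6x + 8y - 12z + 42
df/dx = 2x + (-6) = 0 => x = 3
df/dy = 2y + (8) = 0 => y = -4
df/dz = 6z + (-12) = 0 => z = 2
f(3,-4,2) = 1*(3)^2 + 1*(-4)^2 + 3*(2)^2 + -6*(3) + 8*(-4) + -12*(2) + 42 = 5
Hessian is diagonal with entries 2, 2, 6 > 0, confirmed minimum.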